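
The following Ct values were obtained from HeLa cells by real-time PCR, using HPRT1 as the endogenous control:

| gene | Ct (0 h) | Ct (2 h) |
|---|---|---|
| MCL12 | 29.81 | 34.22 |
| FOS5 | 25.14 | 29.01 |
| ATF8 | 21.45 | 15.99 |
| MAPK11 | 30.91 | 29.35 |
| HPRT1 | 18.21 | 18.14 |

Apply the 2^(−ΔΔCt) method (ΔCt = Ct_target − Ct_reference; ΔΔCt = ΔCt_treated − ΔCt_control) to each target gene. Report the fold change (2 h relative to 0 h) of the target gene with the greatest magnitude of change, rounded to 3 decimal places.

41.933

MCL12: ΔΔCt = (34.22−18.14) − (29.81−18.21) = 16.08 − 11.60 = 4.48; fold change = 2^-4.48 = 0.045
FOS5: ΔΔCt = (29.01−18.14) − (25.14−18.21) = 10.87 − 6.93 = 3.94; fold change = 2^-3.94 = 0.065
ATF8: ΔΔCt = (15.99−18.14) − (21.45−18.21) = -2.15 − 3.24 = -5.39; fold change = 2^5.39 = 41.933
MAPK11: ΔΔCt = (29.35−18.14) − (30.91−18.21) = 11.21 − 12.70 = -1.49; fold change = 2^1.49 = 2.809
ATF8 has the largest |ΔΔCt| = 5.39.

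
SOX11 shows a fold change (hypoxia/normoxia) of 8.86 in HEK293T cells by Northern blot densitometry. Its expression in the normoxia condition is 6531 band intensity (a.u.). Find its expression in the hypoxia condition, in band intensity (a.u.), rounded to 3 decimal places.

57864.660

hypoxia expression = 6531 × 8.86 = 57864.660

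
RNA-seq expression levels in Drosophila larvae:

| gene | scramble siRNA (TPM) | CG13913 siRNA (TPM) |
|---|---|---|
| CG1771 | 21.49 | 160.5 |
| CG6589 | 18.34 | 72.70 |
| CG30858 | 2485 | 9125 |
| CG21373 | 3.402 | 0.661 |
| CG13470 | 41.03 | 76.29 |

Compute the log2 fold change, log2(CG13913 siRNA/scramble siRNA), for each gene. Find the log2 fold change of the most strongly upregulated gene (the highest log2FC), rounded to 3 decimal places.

2.901

log2(160.5/21.49) = 2.901  (CG1771)
log2(72.70/18.34) = 1.987  (CG6589)
log2(9125/2485) = 1.877  (CG30858)
log2(0.661/3.402) = -2.364  (CG21373)
log2(76.29/41.03) = 0.895  (CG13470)
CG1771 is most strongly upregulated.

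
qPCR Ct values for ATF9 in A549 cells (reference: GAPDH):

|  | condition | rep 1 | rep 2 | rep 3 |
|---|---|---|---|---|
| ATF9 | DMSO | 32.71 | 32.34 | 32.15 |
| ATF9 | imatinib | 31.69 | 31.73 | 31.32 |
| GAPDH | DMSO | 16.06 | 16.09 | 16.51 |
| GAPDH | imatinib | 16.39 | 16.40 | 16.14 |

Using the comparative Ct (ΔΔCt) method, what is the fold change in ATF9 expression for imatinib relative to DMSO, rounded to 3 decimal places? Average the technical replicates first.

1.879

Mean Ct: ATF9 DMSO 32.400; ATF9 imatinib 31.580; GAPDH DMSO 16.220; GAPDH imatinib 16.310
ΔCt(DMSO) = 32.400 − 16.220 = 16.180
ΔCt(imatinib) = 31.580 − 16.310 = 15.270
ΔΔCt = 15.270 − 16.180 = -0.910
Fold change = 2^(−(-0.910)) = 2^0.910 = 1.8790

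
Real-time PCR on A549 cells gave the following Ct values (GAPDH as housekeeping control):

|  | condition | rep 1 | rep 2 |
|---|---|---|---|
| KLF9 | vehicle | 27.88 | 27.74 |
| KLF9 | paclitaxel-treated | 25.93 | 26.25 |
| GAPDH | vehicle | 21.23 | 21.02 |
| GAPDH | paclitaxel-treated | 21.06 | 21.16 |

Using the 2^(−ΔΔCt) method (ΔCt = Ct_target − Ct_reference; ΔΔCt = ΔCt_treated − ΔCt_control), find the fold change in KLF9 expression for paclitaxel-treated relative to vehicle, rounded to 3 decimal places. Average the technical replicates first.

3.260

Mean Ct: KLF9 vehicle 27.810; KLF9 paclitaxel-treated 26.090; GAPDH vehicle 21.125; GAPDH paclitaxel-treated 21.110
ΔCt(vehicle) = 27.810 − 21.125 = 6.685
ΔCt(paclitaxel-treated) = 26.090 − 21.110 = 4.980
ΔΔCt = 4.980 − 6.685 = -1.705
Fold change = 2^(−(-1.705)) = 2^1.705 = 3.2603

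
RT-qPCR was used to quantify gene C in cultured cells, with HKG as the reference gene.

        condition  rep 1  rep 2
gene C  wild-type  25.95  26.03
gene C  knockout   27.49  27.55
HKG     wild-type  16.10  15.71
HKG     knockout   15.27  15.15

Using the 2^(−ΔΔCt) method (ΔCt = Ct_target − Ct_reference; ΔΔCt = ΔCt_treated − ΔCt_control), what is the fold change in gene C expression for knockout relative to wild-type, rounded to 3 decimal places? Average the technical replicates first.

0.214

Mean Ct: gene C wild-type 25.990; gene C knockout 27.520; HKG wild-type 15.905; HKG knockout 15.210
ΔCt(wild-type) = 25.990 − 15.905 = 10.085
ΔCt(knockout) = 27.520 − 15.210 = 12.310
ΔΔCt = 12.310 − 10.085 = 2.225
Fold change = 2^(−2.225) = 0.2139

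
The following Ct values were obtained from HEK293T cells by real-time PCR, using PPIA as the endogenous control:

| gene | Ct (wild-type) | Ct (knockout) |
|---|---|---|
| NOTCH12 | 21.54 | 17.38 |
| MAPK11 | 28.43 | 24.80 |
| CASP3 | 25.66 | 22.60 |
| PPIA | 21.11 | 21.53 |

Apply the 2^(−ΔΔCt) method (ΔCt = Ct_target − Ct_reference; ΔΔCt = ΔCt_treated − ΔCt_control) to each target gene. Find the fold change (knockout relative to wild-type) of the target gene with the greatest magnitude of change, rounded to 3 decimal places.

23.918

NOTCH12: ΔΔCt = (17.38−21.53) − (21.54−21.11) = -4.15 − 0.43 = -4.58; fold change = 2^4.58 = 23.918
MAPK11: ΔΔCt = (24.80−21.53) − (28.43−21.11) = 3.27 − 7.32 = -4.05; fold change = 2^4.05 = 16.564
CASP3: ΔΔCt = (22.60−21.53) − (25.66−21.11) = 1.07 − 4.55 = -3.48; fold change = 2^3.48 = 11.158
NOTCH12 has the largest |ΔΔCt| = 4.58.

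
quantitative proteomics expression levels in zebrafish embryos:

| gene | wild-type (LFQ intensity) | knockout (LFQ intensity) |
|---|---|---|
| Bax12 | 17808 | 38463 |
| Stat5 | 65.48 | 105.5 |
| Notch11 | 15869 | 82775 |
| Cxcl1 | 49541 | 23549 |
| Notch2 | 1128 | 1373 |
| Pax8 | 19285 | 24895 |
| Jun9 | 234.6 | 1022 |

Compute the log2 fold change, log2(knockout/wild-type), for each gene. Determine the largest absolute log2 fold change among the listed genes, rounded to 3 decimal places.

2.383

log2(38463/17808) = 1.111  (Bax12)
log2(105.5/65.48) = 0.688  (Stat5)
log2(82775/15869) = 2.383  (Notch11)
log2(23549/49541) = -1.073  (Cxcl1)
log2(1373/1128) = 0.284  (Notch2)
log2(24895/19285) = 0.368  (Pax8)
log2(1022/234.6) = 2.123  (Jun9)
The largest magnitude belongs to Notch11.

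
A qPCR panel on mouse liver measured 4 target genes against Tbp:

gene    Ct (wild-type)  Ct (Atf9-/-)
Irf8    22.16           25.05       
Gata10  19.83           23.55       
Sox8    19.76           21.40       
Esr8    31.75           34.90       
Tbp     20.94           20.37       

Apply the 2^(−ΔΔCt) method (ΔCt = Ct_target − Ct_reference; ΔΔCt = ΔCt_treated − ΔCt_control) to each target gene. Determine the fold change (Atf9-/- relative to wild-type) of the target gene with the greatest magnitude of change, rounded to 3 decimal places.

0.051

Irf8: ΔΔCt = (25.05−20.37) − (22.16−20.94) = 4.68 − 1.22 = 3.46; fold change = 2^-3.46 = 0.091
Gata10: ΔΔCt = (23.55−20.37) − (19.83−20.94) = 3.18 − (-1.11) = 4.29; fold change = 2^-4.29 = 0.051
Sox8: ΔΔCt = (21.40−20.37) − (19.76−20.94) = 1.03 − (-1.18) = 2.21; fold change = 2^-2.21 = 0.216
Esr8: ΔΔCt = (34.90−20.37) − (31.75−20.94) = 14.53 − 10.81 = 3.72; fold change = 2^-3.72 = 0.076
Gata10 has the largest |ΔΔCt| = 4.29.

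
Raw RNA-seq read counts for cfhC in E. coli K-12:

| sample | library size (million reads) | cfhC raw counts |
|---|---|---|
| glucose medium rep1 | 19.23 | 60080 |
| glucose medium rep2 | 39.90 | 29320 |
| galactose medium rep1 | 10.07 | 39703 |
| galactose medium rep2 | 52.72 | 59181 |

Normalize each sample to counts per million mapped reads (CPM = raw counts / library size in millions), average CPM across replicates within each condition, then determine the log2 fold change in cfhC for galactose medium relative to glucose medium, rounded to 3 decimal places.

CPM(glucose medium rep1) = 60080 / 19.23 = 3124.2850
CPM(glucose medium rep2) = 29320 / 39.90 = 734.8371
CPM(galactose medium rep1) = 39703 / 10.07 = 3942.7011
CPM(galactose medium rep2) = 59181 / 52.72 = 1122.5531
mean CPM(glucose medium) = 1929.5610; mean CPM(galactose medium) = 2532.6271
Fold change = 2532.6271 / 1929.5610 = 1.31254
log2(1.31254) = 0.3924

0.392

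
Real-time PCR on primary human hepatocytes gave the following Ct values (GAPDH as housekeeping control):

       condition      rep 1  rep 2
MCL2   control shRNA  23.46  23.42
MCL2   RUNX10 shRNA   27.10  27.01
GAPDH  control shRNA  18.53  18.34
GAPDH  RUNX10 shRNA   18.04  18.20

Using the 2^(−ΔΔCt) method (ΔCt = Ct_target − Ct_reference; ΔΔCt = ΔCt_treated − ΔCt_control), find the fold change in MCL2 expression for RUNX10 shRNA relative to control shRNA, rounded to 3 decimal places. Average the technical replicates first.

Mean Ct: MCL2 control shRNA 23.440; MCL2 RUNX10 shRNA 27.055; GAPDH control shRNA 18.435; GAPDH RUNX10 shRNA 18.120
ΔCt(control shRNA) = 23.440 − 18.435 = 5.005
ΔCt(RUNX10 shRNA) = 27.055 − 18.120 = 8.935
ΔΔCt = 8.935 − 5.005 = 3.930
Fold change = 2^(−3.930) = 0.0656

0.066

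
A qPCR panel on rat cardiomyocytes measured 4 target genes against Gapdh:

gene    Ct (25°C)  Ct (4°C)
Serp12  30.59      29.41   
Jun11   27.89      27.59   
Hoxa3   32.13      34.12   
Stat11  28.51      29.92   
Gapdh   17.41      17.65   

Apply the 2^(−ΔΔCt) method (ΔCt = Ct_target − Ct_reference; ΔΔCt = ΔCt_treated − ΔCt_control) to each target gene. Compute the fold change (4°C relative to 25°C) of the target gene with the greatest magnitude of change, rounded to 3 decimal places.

0.297

Serp12: ΔΔCt = (29.41−17.65) − (30.59−17.41) = 11.76 − 13.18 = -1.42; fold change = 2^1.42 = 2.676
Jun11: ΔΔCt = (27.59−17.65) − (27.89−17.41) = 9.94 − 10.48 = -0.54; fold change = 2^0.54 = 1.454
Hoxa3: ΔΔCt = (34.12−17.65) − (32.13−17.41) = 16.47 − 14.72 = 1.75; fold change = 2^-1.75 = 0.297
Stat11: ΔΔCt = (29.92−17.65) − (28.51−17.41) = 12.27 − 11.10 = 1.17; fold change = 2^-1.17 = 0.444
Hoxa3 has the largest |ΔΔCt| = 1.75.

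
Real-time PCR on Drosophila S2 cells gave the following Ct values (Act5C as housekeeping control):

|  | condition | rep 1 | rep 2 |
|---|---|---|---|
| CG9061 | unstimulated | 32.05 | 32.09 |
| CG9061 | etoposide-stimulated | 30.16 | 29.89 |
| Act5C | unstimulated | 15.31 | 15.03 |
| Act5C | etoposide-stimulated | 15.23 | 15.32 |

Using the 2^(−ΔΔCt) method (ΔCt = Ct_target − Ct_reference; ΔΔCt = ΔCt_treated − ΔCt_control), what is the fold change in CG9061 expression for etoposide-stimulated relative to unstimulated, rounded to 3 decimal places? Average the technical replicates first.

4.438

Mean Ct: CG9061 unstimulated 32.070; CG9061 etoposide-stimulated 30.025; Act5C unstimulated 15.170; Act5C etoposide-stimulated 15.275
ΔCt(unstimulated) = 32.070 − 15.170 = 16.900
ΔCt(etoposide-stimulated) = 30.025 − 15.275 = 14.750
ΔΔCt = 14.750 − 16.900 = -2.150
Fold change = 2^(−(-2.150)) = 2^2.150 = 4.4383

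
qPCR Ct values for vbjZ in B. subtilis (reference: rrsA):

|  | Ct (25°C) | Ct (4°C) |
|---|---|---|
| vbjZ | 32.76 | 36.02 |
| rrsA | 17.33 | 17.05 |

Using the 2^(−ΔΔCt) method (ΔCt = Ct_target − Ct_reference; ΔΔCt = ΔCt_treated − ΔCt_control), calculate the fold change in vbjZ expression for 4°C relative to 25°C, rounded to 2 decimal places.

ΔCt(25°C) = 32.760 − 17.330 = 15.430
ΔCt(4°C) = 36.020 − 17.050 = 18.970
ΔΔCt = 18.970 − 15.430 = 3.540
Fold change = 2^(−3.540) = 0.086

0.09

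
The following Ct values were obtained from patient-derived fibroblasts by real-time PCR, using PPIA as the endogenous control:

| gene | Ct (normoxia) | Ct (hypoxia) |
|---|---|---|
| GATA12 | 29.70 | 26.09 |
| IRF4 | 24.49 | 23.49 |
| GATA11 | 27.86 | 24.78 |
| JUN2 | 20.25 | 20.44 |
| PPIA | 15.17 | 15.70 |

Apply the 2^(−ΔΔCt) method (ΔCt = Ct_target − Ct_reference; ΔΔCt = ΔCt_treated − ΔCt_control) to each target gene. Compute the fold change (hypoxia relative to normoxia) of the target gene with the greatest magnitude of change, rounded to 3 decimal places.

17.630

GATA12: ΔΔCt = (26.09−15.70) − (29.70−15.17) = 10.39 − 14.53 = -4.14; fold change = 2^4.14 = 17.630
IRF4: ΔΔCt = (23.49−15.70) − (24.49−15.17) = 7.79 − 9.32 = -1.53; fold change = 2^1.53 = 2.888
GATA11: ΔΔCt = (24.78−15.70) − (27.86−15.17) = 9.08 − 12.69 = -3.61; fold change = 2^3.61 = 12.210
JUN2: ΔΔCt = (20.44−15.70) − (20.25−15.17) = 4.74 − 5.08 = -0.34; fold change = 2^0.34 = 1.266
GATA12 has the largest |ΔΔCt| = 4.14.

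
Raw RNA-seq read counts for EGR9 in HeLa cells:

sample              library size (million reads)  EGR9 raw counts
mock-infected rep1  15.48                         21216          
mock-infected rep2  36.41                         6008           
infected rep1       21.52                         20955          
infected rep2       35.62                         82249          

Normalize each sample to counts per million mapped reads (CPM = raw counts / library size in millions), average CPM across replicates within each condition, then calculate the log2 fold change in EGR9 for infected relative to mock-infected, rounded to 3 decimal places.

CPM(mock-infected rep1) = 21216 / 15.48 = 1370.5426
CPM(mock-infected rep2) = 6008 / 36.41 = 165.0096
CPM(infected rep1) = 20955 / 21.52 = 973.7454
CPM(infected rep2) = 82249 / 35.62 = 2309.0679
mean CPM(mock-infected) = 767.7761; mean CPM(infected) = 1641.4066
Fold change = 1641.4066 / 767.7761 = 2.13787
log2(2.13787) = 1.0962

1.096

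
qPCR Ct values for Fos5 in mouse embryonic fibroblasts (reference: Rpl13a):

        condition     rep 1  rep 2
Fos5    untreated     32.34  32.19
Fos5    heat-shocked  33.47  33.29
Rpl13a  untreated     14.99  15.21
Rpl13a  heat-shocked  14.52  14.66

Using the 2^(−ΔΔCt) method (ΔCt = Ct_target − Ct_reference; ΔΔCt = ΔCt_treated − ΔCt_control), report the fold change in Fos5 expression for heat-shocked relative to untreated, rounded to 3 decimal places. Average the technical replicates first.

0.324

Mean Ct: Fos5 untreated 32.265; Fos5 heat-shocked 33.380; Rpl13a untreated 15.100; Rpl13a heat-shocked 14.590
ΔCt(untreated) = 32.265 − 15.100 = 17.165
ΔCt(heat-shocked) = 33.380 − 14.590 = 18.790
ΔΔCt = 18.790 − 17.165 = 1.625
Fold change = 2^(−1.625) = 0.3242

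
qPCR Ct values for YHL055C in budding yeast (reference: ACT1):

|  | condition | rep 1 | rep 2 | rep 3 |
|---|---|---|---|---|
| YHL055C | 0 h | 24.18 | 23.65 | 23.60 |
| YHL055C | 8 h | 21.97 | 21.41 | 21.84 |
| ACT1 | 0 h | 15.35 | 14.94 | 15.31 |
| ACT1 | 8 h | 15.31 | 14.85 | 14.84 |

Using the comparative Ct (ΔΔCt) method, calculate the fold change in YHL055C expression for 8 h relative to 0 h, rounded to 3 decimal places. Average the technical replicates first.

Mean Ct: YHL055C 0 h 23.810; YHL055C 8 h 21.740; ACT1 0 h 15.200; ACT1 8 h 15.000
ΔCt(0 h) = 23.810 − 15.200 = 8.610
ΔCt(8 h) = 21.740 − 15.000 = 6.740
ΔΔCt = 6.740 − 8.610 = -1.870
Fold change = 2^(−(-1.870)) = 2^1.870 = 3.6553

3.655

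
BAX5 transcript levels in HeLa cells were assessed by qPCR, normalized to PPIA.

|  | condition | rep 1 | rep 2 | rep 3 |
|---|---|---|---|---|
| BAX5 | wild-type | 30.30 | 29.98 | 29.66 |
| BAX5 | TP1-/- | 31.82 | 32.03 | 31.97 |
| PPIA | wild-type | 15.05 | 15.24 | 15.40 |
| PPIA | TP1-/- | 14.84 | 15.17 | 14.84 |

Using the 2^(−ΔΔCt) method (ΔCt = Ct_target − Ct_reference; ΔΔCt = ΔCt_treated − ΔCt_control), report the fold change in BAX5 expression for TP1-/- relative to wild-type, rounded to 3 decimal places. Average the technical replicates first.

Mean Ct: BAX5 wild-type 29.980; BAX5 TP1-/- 31.940; PPIA wild-type 15.230; PPIA TP1-/- 14.950
ΔCt(wild-type) = 29.980 − 15.230 = 14.750
ΔCt(TP1-/-) = 31.940 − 14.950 = 16.990
ΔΔCt = 16.990 − 14.750 = 2.240
Fold change = 2^(−2.240) = 0.2117

0.212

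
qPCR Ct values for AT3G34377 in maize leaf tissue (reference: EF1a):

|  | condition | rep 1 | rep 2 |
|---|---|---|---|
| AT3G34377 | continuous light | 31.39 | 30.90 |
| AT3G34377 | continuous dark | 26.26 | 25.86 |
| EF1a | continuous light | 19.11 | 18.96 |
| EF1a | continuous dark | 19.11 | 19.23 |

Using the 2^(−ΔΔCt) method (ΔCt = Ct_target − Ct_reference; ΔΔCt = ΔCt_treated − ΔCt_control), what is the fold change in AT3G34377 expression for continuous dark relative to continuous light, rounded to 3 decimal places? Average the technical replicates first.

Mean Ct: AT3G34377 continuous light 31.145; AT3G34377 continuous dark 26.060; EF1a continuous light 19.035; EF1a continuous dark 19.170
ΔCt(continuous light) = 31.145 − 19.035 = 12.110
ΔCt(continuous dark) = 26.060 − 19.170 = 6.890
ΔΔCt = 6.890 − 12.110 = -5.220
Fold change = 2^(−(-5.220)) = 2^5.220 = 37.2715

37.271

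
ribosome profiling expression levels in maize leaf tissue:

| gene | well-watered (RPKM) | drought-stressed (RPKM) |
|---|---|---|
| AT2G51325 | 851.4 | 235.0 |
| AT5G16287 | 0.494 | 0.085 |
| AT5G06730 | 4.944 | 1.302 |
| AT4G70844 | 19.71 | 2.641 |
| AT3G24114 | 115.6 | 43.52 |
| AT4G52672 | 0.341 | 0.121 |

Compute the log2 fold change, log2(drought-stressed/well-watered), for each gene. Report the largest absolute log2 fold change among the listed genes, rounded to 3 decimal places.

log2(235.0/851.4) = -1.857  (AT2G51325)
log2(0.085/0.494) = -2.539  (AT5G16287)
log2(1.302/4.944) = -1.925  (AT5G06730)
log2(2.641/19.71) = -2.900  (AT4G70844)
log2(43.52/115.6) = -1.409  (AT3G24114)
log2(0.121/0.341) = -1.495  (AT4G52672)
The largest magnitude belongs to AT4G70844.

2.900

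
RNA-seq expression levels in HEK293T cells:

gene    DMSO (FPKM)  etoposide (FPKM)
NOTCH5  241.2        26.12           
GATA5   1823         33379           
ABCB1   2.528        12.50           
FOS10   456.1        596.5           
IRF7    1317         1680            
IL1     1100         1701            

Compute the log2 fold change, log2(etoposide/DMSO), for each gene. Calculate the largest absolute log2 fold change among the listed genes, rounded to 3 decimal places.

log2(26.12/241.2) = -3.207  (NOTCH5)
log2(33379/1823) = 4.195  (GATA5)
log2(12.50/2.528) = 2.306  (ABCB1)
log2(596.5/456.1) = 0.387  (FOS10)
log2(1680/1317) = 0.351  (IRF7)
log2(1701/1100) = 0.629  (IL1)
The largest magnitude belongs to GATA5.

4.195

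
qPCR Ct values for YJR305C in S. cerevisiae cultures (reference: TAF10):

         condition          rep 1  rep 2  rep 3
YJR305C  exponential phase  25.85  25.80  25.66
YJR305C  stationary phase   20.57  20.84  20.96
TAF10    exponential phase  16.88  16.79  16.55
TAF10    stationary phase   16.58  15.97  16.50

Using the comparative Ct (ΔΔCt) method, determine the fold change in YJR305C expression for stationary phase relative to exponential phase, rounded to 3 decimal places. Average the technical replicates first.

Mean Ct: YJR305C exponential phase 25.770; YJR305C stationary phase 20.790; TAF10 exponential phase 16.740; TAF10 stationary phase 16.350
ΔCt(exponential phase) = 25.770 − 16.740 = 9.030
ΔCt(stationary phase) = 20.790 − 16.350 = 4.440
ΔΔCt = 4.440 − 9.030 = -4.590
Fold change = 2^(−(-4.590)) = 2^4.590 = 24.0839

24.084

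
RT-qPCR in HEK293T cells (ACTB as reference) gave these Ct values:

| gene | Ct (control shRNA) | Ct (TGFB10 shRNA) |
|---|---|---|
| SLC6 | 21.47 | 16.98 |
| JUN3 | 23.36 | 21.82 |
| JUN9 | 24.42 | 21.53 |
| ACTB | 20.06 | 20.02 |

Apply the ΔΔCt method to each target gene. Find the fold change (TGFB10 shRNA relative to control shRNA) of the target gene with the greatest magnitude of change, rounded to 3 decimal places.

21.857

SLC6: ΔΔCt = (16.98−20.02) − (21.47−20.06) = -3.04 − 1.41 = -4.45; fold change = 2^4.45 = 21.857
JUN3: ΔΔCt = (21.82−20.02) − (23.36−20.06) = 1.80 − 3.30 = -1.50; fold change = 2^1.50 = 2.828
JUN9: ΔΔCt = (21.53−20.02) − (24.42−20.06) = 1.51 − 4.36 = -2.85; fold change = 2^2.85 = 7.210
SLC6 has the largest |ΔΔCt| = 4.45.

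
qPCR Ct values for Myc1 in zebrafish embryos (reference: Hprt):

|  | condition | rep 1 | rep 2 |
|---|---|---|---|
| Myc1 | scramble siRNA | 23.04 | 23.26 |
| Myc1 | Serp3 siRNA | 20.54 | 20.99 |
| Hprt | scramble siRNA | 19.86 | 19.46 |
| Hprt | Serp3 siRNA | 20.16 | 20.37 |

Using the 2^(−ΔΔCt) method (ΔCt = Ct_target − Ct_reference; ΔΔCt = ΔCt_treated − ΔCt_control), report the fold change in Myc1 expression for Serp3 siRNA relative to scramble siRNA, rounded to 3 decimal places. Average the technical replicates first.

7.945

Mean Ct: Myc1 scramble siRNA 23.150; Myc1 Serp3 siRNA 20.765; Hprt scramble siRNA 19.660; Hprt Serp3 siRNA 20.265
ΔCt(scramble siRNA) = 23.150 − 19.660 = 3.490
ΔCt(Serp3 siRNA) = 20.765 − 20.265 = 0.500
ΔΔCt = 0.500 − 3.490 = -2.990
Fold change = 2^(−(-2.990)) = 2^2.990 = 7.9447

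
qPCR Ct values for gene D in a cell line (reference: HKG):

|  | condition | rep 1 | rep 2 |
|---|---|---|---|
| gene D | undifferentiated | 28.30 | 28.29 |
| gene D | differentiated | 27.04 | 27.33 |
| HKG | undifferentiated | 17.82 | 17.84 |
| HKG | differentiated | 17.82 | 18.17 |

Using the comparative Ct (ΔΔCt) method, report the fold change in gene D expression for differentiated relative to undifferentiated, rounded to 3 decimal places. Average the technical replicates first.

Mean Ct: gene D undifferentiated 28.295; gene D differentiated 27.185; HKG undifferentiated 17.830; HKG differentiated 17.995
ΔCt(undifferentiated) = 28.295 − 17.830 = 10.465
ΔCt(differentiated) = 27.185 − 17.995 = 9.190
ΔΔCt = 9.190 − 10.465 = -1.275
Fold change = 2^(−(-1.275)) = 2^1.275 = 2.4200

2.420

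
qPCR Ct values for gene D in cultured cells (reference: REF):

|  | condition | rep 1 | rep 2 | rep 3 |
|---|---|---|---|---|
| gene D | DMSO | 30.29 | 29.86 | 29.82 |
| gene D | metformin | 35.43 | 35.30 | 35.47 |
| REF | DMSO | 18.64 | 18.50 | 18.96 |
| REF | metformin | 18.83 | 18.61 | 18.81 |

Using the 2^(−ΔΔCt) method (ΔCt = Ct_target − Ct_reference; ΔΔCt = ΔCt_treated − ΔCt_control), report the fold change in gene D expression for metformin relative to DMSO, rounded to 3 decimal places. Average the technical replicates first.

Mean Ct: gene D DMSO 29.990; gene D metformin 35.400; REF DMSO 18.700; REF metformin 18.750
ΔCt(DMSO) = 29.990 − 18.700 = 11.290
ΔCt(metformin) = 35.400 − 18.750 = 16.650
ΔΔCt = 16.650 − 11.290 = 5.360
Fold change = 2^(−5.360) = 0.0243

0.024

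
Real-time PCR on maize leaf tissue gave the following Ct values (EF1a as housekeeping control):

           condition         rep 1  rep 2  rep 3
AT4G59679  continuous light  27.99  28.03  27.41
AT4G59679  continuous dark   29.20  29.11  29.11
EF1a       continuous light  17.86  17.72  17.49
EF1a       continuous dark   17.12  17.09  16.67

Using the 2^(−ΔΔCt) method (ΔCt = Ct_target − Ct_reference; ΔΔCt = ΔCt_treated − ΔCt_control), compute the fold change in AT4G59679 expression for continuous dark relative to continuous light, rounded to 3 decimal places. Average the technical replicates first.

Mean Ct: AT4G59679 continuous light 27.810; AT4G59679 continuous dark 29.140; EF1a continuous light 17.690; EF1a continuous dark 16.960
ΔCt(continuous light) = 27.810 − 17.690 = 10.120
ΔCt(continuous dark) = 29.140 − 16.960 = 12.180
ΔΔCt = 12.180 − 10.120 = 2.060
Fold change = 2^(−2.060) = 0.2398

0.240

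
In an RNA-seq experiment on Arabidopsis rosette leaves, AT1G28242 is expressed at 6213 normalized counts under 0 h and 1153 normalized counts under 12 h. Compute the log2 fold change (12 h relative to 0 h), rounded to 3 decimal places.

Fold change = 1153 / 6213 = 0.1856
log2(0.1856) = -2.4299

-2.430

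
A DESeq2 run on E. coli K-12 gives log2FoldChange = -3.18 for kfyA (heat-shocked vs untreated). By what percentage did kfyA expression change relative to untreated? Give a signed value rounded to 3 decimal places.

-88.966%

Fold change = 2^(-3.18) = 0.1103
Percent change = (FC − 1) × 100% = (0.1103 − 1) × 100 = -88.966%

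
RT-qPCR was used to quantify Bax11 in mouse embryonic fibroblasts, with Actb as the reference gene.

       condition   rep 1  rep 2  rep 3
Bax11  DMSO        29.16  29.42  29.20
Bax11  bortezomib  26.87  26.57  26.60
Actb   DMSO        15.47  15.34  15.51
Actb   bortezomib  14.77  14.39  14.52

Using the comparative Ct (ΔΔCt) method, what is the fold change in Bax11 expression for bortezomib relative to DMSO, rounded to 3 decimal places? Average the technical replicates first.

Mean Ct: Bax11 DMSO 29.260; Bax11 bortezomib 26.680; Actb DMSO 15.440; Actb bortezomib 14.560
ΔCt(DMSO) = 29.260 − 15.440 = 13.820
ΔCt(bortezomib) = 26.680 − 14.560 = 12.120
ΔΔCt = 12.120 − 13.820 = -1.700
Fold change = 2^(−(-1.700)) = 2^1.700 = 3.2490

3.249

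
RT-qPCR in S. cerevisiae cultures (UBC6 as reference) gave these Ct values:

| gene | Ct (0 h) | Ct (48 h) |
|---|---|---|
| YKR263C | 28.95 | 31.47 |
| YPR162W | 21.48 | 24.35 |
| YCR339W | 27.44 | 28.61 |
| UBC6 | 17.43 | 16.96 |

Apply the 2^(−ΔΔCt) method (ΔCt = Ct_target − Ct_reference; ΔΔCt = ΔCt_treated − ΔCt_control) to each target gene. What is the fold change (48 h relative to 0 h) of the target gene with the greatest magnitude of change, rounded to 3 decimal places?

0.099

YKR263C: ΔΔCt = (31.47−16.96) − (28.95−17.43) = 14.51 − 11.52 = 2.99; fold change = 2^-2.99 = 0.126
YPR162W: ΔΔCt = (24.35−16.96) − (21.48−17.43) = 7.39 − 4.05 = 3.34; fold change = 2^-3.34 = 0.099
YCR339W: ΔΔCt = (28.61−16.96) − (27.44−17.43) = 11.65 − 10.01 = 1.64; fold change = 2^-1.64 = 0.321
YPR162W has the largest |ΔΔCt| = 3.34.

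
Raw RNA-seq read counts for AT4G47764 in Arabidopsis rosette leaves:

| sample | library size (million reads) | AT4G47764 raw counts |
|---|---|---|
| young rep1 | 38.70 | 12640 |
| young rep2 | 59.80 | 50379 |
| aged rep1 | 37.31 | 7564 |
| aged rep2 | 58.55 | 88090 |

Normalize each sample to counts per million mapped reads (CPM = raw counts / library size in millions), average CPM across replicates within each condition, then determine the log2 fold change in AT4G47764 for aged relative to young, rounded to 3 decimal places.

CPM(young rep1) = 12640 / 38.70 = 326.6150
CPM(young rep2) = 50379 / 59.80 = 842.4582
CPM(aged rep1) = 7564 / 37.31 = 202.7339
CPM(aged rep2) = 88090 / 58.55 = 1504.5260
mean CPM(young) = 584.5366; mean CPM(aged) = 853.6299
Fold change = 853.6299 / 584.5366 = 1.46035
log2(1.46035) = 0.5463

0.546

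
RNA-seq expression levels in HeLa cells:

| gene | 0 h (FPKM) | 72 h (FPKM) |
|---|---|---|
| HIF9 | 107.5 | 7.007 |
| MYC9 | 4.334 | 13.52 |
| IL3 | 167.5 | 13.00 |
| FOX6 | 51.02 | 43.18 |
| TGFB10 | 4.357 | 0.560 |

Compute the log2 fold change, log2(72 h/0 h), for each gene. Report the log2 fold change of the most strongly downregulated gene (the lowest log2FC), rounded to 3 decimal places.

log2(7.007/107.5) = -3.939  (HIF9)
log2(13.52/4.334) = 1.641  (MYC9)
log2(13.00/167.5) = -3.688  (IL3)
log2(43.18/51.02) = -0.241  (FOX6)
log2(0.560/4.357) = -2.960  (TGFB10)
HIF9 is most strongly downregulated.

-3.939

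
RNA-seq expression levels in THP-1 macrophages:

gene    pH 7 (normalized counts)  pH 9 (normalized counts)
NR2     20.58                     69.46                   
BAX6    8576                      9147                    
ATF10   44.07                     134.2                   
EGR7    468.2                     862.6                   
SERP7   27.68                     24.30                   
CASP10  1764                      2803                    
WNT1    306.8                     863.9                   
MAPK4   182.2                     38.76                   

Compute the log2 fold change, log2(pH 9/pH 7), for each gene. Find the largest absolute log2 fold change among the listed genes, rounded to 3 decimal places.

2.233

log2(69.46/20.58) = 1.755  (NR2)
log2(9147/8576) = 0.093  (BAX6)
log2(134.2/44.07) = 1.607  (ATF10)
log2(862.6/468.2) = 0.882  (EGR7)
log2(24.30/27.68) = -0.188  (SERP7)
log2(2803/1764) = 0.668  (CASP10)
log2(863.9/306.8) = 1.494  (WNT1)
log2(38.76/182.2) = -2.233  (MAPK4)
The largest magnitude belongs to MAPK4.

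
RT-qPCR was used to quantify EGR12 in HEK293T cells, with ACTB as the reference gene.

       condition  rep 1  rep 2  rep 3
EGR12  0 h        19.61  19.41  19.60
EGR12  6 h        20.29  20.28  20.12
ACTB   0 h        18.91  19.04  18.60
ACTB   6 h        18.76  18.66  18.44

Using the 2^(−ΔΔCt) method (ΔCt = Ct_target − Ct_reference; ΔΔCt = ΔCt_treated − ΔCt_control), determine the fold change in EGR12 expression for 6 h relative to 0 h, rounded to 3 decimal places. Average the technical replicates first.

0.529

Mean Ct: EGR12 0 h 19.540; EGR12 6 h 20.230; ACTB 0 h 18.850; ACTB 6 h 18.620
ΔCt(0 h) = 19.540 − 18.850 = 0.690
ΔCt(6 h) = 20.230 − 18.620 = 1.610
ΔΔCt = 1.610 − 0.690 = 0.920
Fold change = 2^(−0.920) = 0.5285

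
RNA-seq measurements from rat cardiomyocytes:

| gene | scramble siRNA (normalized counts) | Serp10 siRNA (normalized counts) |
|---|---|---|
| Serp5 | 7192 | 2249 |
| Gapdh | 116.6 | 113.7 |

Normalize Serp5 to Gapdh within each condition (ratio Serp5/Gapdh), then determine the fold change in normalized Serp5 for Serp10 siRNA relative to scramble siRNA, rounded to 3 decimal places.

Serp5/Gapdh (scramble siRNA) = 7192 / 116.6 = 61.681
Serp5/Gapdh (Serp10 siRNA) = 2249 / 113.7 = 19.78
Fold change = 19.78 / 61.681 = 0.3207

0.321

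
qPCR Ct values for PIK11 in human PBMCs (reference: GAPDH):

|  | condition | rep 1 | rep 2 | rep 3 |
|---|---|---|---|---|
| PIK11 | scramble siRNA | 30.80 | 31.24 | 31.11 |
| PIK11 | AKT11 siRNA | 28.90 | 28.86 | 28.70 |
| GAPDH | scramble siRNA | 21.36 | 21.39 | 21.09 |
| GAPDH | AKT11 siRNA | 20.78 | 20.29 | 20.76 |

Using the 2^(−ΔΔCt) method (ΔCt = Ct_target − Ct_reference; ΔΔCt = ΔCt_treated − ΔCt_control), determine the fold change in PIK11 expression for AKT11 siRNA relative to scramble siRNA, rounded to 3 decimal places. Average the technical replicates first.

Mean Ct: PIK11 scramble siRNA 31.050; PIK11 AKT11 siRNA 28.820; GAPDH scramble siRNA 21.280; GAPDH AKT11 siRNA 20.610
ΔCt(scramble siRNA) = 31.050 − 21.280 = 9.770
ΔCt(AKT11 siRNA) = 28.820 − 20.610 = 8.210
ΔΔCt = 8.210 − 9.770 = -1.560
Fold change = 2^(−(-1.560)) = 2^1.560 = 2.9485

2.949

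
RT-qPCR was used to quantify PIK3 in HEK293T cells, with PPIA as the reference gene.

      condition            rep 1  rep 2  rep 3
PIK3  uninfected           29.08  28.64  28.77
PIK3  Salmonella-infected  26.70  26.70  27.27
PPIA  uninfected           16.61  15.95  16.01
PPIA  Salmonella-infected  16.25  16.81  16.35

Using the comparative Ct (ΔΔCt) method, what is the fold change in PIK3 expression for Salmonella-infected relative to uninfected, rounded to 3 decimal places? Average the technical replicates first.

4.659

Mean Ct: PIK3 uninfected 28.830; PIK3 Salmonella-infected 26.890; PPIA uninfected 16.190; PPIA Salmonella-infected 16.470
ΔCt(uninfected) = 28.830 − 16.190 = 12.640
ΔCt(Salmonella-infected) = 26.890 − 16.470 = 10.420
ΔΔCt = 10.420 − 12.640 = -2.220
Fold change = 2^(−(-2.220)) = 2^2.220 = 4.6589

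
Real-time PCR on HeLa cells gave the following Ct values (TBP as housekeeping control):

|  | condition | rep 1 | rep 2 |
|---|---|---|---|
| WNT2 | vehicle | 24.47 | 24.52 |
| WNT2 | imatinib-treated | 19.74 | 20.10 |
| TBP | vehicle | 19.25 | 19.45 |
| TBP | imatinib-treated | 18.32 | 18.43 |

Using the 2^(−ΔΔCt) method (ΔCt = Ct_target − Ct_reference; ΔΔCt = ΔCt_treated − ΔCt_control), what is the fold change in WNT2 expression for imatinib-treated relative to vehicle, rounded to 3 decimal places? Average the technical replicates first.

Mean Ct: WNT2 vehicle 24.495; WNT2 imatinib-treated 19.920; TBP vehicle 19.350; TBP imatinib-treated 18.375
ΔCt(vehicle) = 24.495 − 19.350 = 5.145
ΔCt(imatinib-treated) = 19.920 − 18.375 = 1.545
ΔΔCt = 1.545 − 5.145 = -3.600
Fold change = 2^(−(-3.600)) = 2^3.600 = 12.1257

12.126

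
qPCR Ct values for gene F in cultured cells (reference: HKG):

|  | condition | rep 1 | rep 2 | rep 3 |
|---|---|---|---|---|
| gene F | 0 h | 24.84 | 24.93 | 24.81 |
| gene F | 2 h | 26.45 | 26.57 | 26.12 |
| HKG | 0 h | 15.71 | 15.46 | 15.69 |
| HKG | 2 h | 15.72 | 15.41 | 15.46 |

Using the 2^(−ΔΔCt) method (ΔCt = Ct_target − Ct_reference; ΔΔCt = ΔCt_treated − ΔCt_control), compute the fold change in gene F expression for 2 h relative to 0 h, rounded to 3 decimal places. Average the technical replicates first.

Mean Ct: gene F 0 h 24.860; gene F 2 h 26.380; HKG 0 h 15.620; HKG 2 h 15.530
ΔCt(0 h) = 24.860 − 15.620 = 9.240
ΔCt(2 h) = 26.380 − 15.530 = 10.850
ΔΔCt = 10.850 − 9.240 = 1.610
Fold change = 2^(−1.610) = 0.3276

0.328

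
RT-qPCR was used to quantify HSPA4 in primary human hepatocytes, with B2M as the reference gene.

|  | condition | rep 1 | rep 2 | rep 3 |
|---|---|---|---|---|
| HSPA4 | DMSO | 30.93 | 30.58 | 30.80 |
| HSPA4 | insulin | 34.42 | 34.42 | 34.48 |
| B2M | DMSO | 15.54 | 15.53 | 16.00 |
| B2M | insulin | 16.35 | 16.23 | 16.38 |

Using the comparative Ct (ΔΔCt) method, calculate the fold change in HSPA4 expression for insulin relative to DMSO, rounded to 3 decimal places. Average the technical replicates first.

0.122

Mean Ct: HSPA4 DMSO 30.770; HSPA4 insulin 34.440; B2M DMSO 15.690; B2M insulin 16.320
ΔCt(DMSO) = 30.770 − 15.690 = 15.080
ΔCt(insulin) = 34.440 − 16.320 = 18.120
ΔΔCt = 18.120 − 15.080 = 3.040
Fold change = 2^(−3.040) = 0.1216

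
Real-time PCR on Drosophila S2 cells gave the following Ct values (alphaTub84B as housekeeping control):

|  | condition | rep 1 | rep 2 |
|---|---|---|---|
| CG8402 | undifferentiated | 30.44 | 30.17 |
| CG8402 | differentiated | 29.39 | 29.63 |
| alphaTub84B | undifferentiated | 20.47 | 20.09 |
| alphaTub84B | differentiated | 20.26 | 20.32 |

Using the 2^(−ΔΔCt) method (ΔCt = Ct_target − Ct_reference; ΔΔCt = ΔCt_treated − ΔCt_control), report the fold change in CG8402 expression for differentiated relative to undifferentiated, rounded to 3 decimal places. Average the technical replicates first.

1.747

Mean Ct: CG8402 undifferentiated 30.305; CG8402 differentiated 29.510; alphaTub84B undifferentiated 20.280; alphaTub84B differentiated 20.290
ΔCt(undifferentiated) = 30.305 − 20.280 = 10.025
ΔCt(differentiated) = 29.510 − 20.290 = 9.220
ΔΔCt = 9.220 − 10.025 = -0.805
Fold change = 2^(−(-0.805)) = 2^0.805 = 1.7471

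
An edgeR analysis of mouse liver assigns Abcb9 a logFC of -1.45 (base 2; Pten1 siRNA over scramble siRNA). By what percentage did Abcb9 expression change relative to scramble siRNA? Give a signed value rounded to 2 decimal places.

-63.40%

Fold change = 2^(-1.45) = 0.3660
Percent change = (FC − 1) × 100% = (0.3660 − 1) × 100 = -63.40%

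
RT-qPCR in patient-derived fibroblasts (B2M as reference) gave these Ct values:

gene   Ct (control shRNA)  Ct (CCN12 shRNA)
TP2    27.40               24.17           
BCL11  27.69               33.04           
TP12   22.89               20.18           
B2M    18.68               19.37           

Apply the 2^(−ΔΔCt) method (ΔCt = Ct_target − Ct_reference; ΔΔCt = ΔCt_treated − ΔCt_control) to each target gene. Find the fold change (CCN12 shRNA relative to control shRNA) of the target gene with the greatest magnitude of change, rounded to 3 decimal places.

TP2: ΔΔCt = (24.17−19.37) − (27.40−18.68) = 4.80 − 8.72 = -3.92; fold change = 2^3.92 = 15.137
BCL11: ΔΔCt = (33.04−19.37) − (27.69−18.68) = 13.67 − 9.01 = 4.66; fold change = 2^-4.66 = 0.040
TP12: ΔΔCt = (20.18−19.37) − (22.89−18.68) = 0.81 − 4.21 = -3.40; fold change = 2^3.40 = 10.556
BCL11 has the largest |ΔΔCt| = 4.66.

0.040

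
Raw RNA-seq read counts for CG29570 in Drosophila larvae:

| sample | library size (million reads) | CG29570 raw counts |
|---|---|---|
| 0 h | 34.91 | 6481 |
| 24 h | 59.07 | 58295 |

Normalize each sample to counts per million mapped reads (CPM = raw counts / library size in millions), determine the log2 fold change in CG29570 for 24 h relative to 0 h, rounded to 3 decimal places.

2.410

CPM(0 h) = 6481 / 34.91 = 185.6488
CPM(24 h) = 58295 / 59.07 = 986.8800
Fold change = 986.8800 / 185.6488 = 5.31584
log2(5.31584) = 2.4103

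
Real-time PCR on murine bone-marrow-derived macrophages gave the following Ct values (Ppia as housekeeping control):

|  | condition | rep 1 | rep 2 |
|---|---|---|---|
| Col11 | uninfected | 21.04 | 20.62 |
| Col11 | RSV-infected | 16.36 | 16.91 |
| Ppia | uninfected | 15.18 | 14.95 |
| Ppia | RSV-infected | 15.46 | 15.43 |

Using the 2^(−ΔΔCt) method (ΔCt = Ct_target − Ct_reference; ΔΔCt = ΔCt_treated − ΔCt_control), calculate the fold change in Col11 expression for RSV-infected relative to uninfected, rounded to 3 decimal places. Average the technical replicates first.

23.835

Mean Ct: Col11 uninfected 20.830; Col11 RSV-infected 16.635; Ppia uninfected 15.065; Ppia RSV-infected 15.445
ΔCt(uninfected) = 20.830 − 15.065 = 5.765
ΔCt(RSV-infected) = 16.635 − 15.445 = 1.190
ΔΔCt = 1.190 − 5.765 = -4.575
Fold change = 2^(−(-4.575)) = 2^4.575 = 23.8348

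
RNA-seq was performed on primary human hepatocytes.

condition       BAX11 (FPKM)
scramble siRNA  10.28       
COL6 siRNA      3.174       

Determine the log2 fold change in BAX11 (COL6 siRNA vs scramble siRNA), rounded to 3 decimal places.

Fold change = 3.174 / 10.28 = 0.3088
log2(0.3088) = -1.6955

-1.695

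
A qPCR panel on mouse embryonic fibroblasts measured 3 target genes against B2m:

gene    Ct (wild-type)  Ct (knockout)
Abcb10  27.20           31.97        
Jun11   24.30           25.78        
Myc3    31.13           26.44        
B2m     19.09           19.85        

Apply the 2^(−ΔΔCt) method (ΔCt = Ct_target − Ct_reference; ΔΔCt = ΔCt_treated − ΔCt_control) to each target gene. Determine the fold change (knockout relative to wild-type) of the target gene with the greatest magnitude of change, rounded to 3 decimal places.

Abcb10: ΔΔCt = (31.97−19.85) − (27.20−19.09) = 12.12 − 8.11 = 4.01; fold change = 2^-4.01 = 0.062
Jun11: ΔΔCt = (25.78−19.85) − (24.30−19.09) = 5.93 − 5.21 = 0.72; fold change = 2^-0.72 = 0.607
Myc3: ΔΔCt = (26.44−19.85) − (31.13−19.09) = 6.59 − 12.04 = -5.45; fold change = 2^5.45 = 43.713
Myc3 has the largest |ΔΔCt| = 5.45.

43.713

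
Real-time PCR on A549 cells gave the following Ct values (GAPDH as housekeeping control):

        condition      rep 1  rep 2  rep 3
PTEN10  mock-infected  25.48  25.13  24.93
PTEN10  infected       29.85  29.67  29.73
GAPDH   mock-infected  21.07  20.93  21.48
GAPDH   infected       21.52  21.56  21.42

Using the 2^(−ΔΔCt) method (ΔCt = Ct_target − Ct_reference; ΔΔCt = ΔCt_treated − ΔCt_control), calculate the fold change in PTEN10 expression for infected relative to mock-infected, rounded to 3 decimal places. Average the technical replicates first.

Mean Ct: PTEN10 mock-infected 25.180; PTEN10 infected 29.750; GAPDH mock-infected 21.160; GAPDH infected 21.500
ΔCt(mock-infected) = 25.180 − 21.160 = 4.020
ΔCt(infected) = 29.750 − 21.500 = 8.250
ΔΔCt = 8.250 − 4.020 = 4.230
Fold change = 2^(−4.230) = 0.0533

0.053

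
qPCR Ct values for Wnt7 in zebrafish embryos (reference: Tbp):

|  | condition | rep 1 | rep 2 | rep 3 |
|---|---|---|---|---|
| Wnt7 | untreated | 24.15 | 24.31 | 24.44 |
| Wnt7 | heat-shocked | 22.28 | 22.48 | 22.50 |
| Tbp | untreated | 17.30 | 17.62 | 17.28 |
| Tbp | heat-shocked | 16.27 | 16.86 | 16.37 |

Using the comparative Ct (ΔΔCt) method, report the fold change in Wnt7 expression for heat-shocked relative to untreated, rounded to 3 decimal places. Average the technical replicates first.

1.972

Mean Ct: Wnt7 untreated 24.300; Wnt7 heat-shocked 22.420; Tbp untreated 17.400; Tbp heat-shocked 16.500
ΔCt(untreated) = 24.300 − 17.400 = 6.900
ΔCt(heat-shocked) = 22.420 − 16.500 = 5.920
ΔΔCt = 5.920 − 6.900 = -0.980
Fold change = 2^(−(-0.980)) = 2^0.980 = 1.9725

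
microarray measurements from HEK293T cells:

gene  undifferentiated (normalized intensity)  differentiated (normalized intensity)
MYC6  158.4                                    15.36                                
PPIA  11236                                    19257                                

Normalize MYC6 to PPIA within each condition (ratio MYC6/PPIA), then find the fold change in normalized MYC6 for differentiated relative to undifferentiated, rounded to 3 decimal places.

0.057

MYC6/PPIA (undifferentiated) = 158.4 / 11236 = 0.014098
MYC6/PPIA (differentiated) = 15.36 / 19257 = 0.00079763
Fold change = 0.00079763 / 0.014098 = 0.0566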